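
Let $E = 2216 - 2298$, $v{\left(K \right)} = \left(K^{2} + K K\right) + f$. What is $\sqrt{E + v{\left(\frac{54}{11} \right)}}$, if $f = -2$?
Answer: $\frac{38 i \sqrt{3}}{11} \approx 5.9834 i$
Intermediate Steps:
$v{\left(K \right)} = -2 + 2 K^{2}$ ($v{\left(K \right)} = \left(K^{2} + K K\right) - 2 = \left(K^{2} + K^{2}\right) - 2 = 2 K^{2} - 2 = -2 + 2 K^{2}$)
$E = -82$
$\sqrt{E + v{\left(\frac{54}{11} \right)}} = \sqrt{-82 - \left(2 - 2 \left(\frac{54}{11}\right)^{2}\right)} = \sqrt{-82 + \left(-2 + 2 \cdot \frac{2916}{121}\right)} = \sqrt{-82 + \left(-2 + \frac{5832}{121}\right)} = \sqrt{-82 + \frac{5590}{121}} = \sqrt{- \frac{4332}{121}} = \frac{38 i \sqrt{3}}{11}$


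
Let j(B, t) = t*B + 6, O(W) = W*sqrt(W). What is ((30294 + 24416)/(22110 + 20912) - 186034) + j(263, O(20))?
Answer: -4001620953/21511 + 10520*sqrt(5) ≈ -1.6250e+5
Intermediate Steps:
O(W) = W**(3/2)
j(B, t) = 6 + B*t (j(B, t) = B*t + 6 = 6 + B*t)
((30294 + 24416)/(22110 + 20912) - 186034) + j(263, O(20)) = ((30294 + 24416)/(22110 + 20912) - 186034) + (6 + 263*20**(3/2)) = (54710/43022 - 186034) + (6 + 263*(40*sqrt(5))) = (54710*(1/43022) - 186034) + (6 + 10520*sqrt(5)) = (27355/21511 - 186034) + (6 + 10520*sqrt(5)) = -4001750019/21511 + (6 + 10520*sqrt(5)) = -4001620953/21511 + 10520*sqrt(5)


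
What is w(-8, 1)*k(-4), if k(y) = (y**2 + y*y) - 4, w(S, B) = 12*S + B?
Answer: -2660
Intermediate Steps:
w(S, B) = B + 12*S
k(y) = -4 + 2*y**2 (k(y) = (y**2 + y**2) - 4 = 2*y**2 - 4 = -4 + 2*y**2)
w(-8, 1)*k(-4) = (1 + 12*(-8))*(-4 + 2*(-4)**2) = (1 - 96)*(-4 + 2*16) = -95*(-4 + 32) = -95*28 = -2660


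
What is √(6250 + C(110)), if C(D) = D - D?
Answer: 25*√10 ≈ 79.057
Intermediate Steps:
C(D) = 0
√(6250 + C(110)) = √(6250 + 0) = √6250 = 25*√10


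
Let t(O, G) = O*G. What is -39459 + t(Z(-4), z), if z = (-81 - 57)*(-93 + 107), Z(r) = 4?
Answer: -47187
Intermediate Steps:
z = -1932 (z = -138*14 = -1932)
t(O, G) = G*O
-39459 + t(Z(-4), z) = -39459 - 1932*4 = -39459 - 7728 = -47187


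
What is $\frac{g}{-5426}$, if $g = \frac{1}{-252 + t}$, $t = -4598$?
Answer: $\frac{1}{26316100} \approx 3.8 \cdot 10^{-8}$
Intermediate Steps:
$g = - \frac{1}{4850}$ ($g = \frac{1}{-252 - 4598} = \frac{1}{-4850} = - \frac{1}{4850} \approx -0.00020619$)
$\frac{g}{-5426} = - \frac{1}{4850 \left(-5426\right)} = \left(- \frac{1}{4850}\right) \left(- \frac{1}{5426}\right) = \frac{1}{26316100}$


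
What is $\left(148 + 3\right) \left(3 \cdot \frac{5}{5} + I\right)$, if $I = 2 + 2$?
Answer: $1057$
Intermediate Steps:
$I = 4$
$\left(148 + 3\right) \left(3 \cdot \frac{5}{5} + I\right) = \left(148 + 3\right) \left(3 \cdot \frac{5}{5} + 4\right) = 151 \left(3 \cdot 5 \cdot \frac{1}{5} + 4\right) = 151 \left(3 \cdot 1 + 4\right) = 151 \left(3 + 4\right) = 151 \cdot 7 = 1057$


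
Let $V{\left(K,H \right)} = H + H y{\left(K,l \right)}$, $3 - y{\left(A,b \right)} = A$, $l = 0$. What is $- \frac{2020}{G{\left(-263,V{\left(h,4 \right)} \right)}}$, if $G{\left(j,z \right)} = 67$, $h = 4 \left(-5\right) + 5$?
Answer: $- \frac{2020}{67} \approx -30.149$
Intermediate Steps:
$y{\left(A,b \right)} = 3 - A$
$h = -15$ ($h = -20 + 5 = -15$)
$V{\left(K,H \right)} = H + H \left(3 - K\right)$
$- \frac{2020}{G{\left(-263,V{\left(h,4 \right)} \right)}} = - \frac{2020}{67}$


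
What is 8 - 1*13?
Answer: -5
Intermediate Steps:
8 - 1*13 = 8 - 13 = -5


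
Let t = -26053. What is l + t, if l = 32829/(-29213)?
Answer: -761119118/29213 ≈ -26054.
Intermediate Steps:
l = -32829/29213 (l = 32829*(-1/29213) = -32829/29213 ≈ -1.1238)
l + t = -32829/29213 - 26053 = -761119118/29213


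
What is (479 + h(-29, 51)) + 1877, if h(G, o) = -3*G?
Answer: 2443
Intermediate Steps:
(479 + h(-29, 51)) + 1877 = (479 - 3*(-29)) + 1877 = (479 + 87) + 1877 = 566 + 1877 = 2443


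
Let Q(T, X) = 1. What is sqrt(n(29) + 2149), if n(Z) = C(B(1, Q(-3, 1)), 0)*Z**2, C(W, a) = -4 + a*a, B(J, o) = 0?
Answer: 9*I*sqrt(15) ≈ 34.857*I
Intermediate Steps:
C(W, a) = -4 + a**2
n(Z) = -4*Z**2 (n(Z) = (-4 + 0**2)*Z**2 = (-4 + 0)*Z**2 = -4*Z**2)
sqrt(n(29) + 2149) = sqrt(-4*29**2 + 2149) = sqrt(-4*841 + 2149) = sqrt(-3364 + 2149) = sqrt(-1215) = 9*I*sqrt(15)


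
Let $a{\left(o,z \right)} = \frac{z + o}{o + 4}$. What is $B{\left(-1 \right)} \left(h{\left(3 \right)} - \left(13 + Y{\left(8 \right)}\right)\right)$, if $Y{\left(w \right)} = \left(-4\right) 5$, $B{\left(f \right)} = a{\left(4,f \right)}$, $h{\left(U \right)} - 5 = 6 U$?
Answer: $\frac{45}{4} \approx 11.25$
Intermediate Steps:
$h{\left(U \right)} = 5 + 6 U$
$a{\left(o,z \right)} = \frac{o + z}{4 + o}$
$B{\left(f \right)} = \frac{1}{2} + \frac{f}{8}$ ($B{\left(f \right)} = \frac{4 + f}{4 + 4} = \frac{4 + f}{8} = \frac{1}{2} + \frac{f}{8}$)
$Y{\left(w \right)} = -20$
$B{\left(-1 \right)} \left(h{\left(3 \right)} - \left(13 + Y{\left(8 \right)}\right)\right) = \left(\frac{1}{2} + \frac{1}{8} \left(-1\right)\right) \left(\left(5 + 6 \cdot 3\right) - -7\right) = \left(\frac{1}{2} - \frac{1}{8}\right) \left(\left(5 + 18\right) + \left(-13 + 20\right)\right) = \frac{3 \left(23 + 7\right)}{8} = \frac{3}{8} \cdot 30 = \frac{45}{4}$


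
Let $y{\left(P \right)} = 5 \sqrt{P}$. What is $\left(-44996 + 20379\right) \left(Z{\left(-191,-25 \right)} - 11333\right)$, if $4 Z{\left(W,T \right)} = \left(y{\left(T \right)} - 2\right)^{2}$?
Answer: $\frac{1131225001}{4} + 615425 i \approx 2.8281 \cdot 10^{8} + 6.1543 \cdot 10^{5} i$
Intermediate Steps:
$Z{\left(W,T \right)} = \frac{\left(-2 + 5 \sqrt{T}\right)^{2}}{4}$ ($Z{\left(W,T \right)} = \frac{\left(5 \sqrt{T} - 2\right)^{2}}{4} = \frac{\left(-2 + 5 \sqrt{T}\right)^{2}}{4}$)
$\left(-44996 + 20379\right) \left(Z{\left(-191,-25 \right)} - 11333\right) = \left(-44996 + 20379\right) \left(\frac{\left(-2 + 5 \sqrt{-25}\right)^{2}}{4} - 11333\right) = - 24617 \left(\frac{\left(-2 + 5 \cdot 5 i\right)^{2}}{4} - 11333\right) = - 24617 \left(\frac{\left(-2 + 25 i\right)^{2}}{4} - 11333\right) = - 24617 \left(-11333 + \frac{\left(-2 + 25 i\right)^{2}}{4}\right) = 278984461 - \frac{24617 \left(-2 + 25 i\right)^{2}}{4}$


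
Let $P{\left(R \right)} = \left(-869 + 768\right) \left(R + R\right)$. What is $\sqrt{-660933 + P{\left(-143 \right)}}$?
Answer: $i \sqrt{632047} \approx 795.01 i$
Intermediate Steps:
$P{\left(R \right)} = - 202 R$ ($P{\left(R \right)} = - 101 \cdot 2 R = - 202 R$)
$\sqrt{-660933 + P{\left(-143 \right)}} = \sqrt{-660933 - -28886} = \sqrt{-660933 + 28886} = \sqrt{-632047} = i \sqrt{632047}$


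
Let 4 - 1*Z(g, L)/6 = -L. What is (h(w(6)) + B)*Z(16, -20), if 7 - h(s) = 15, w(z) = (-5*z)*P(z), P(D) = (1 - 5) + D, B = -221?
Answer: 21984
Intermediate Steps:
P(D) = -4 + D
Z(g, L) = 24 + 6*L (Z(g, L) = 24 - (-6)*L = 24 + 6*L)
w(z) = -5*z*(-4 + z) (w(z) = (-5*z)*(-4 + z) = -5*z*(-4 + z))
h(s) = -8 (h(s) = 7 - 1*15 = 7 - 15 = -8)
(h(w(6)) + B)*Z(16, -20) = (-8 - 221)*(24 + 6*(-20)) = -229*(24 - 120) = -229*(-96) = 21984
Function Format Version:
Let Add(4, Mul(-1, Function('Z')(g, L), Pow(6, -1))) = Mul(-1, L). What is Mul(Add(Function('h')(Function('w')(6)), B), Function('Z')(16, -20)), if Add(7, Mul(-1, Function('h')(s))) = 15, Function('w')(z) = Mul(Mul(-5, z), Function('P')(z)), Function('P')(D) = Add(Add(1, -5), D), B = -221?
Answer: 21984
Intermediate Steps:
Function('P')(D) = Add(-4, D)
Function('Z')(g, L) = Add(24, Mul(6, L)) (Function('Z')(g, L) = Add(24, Mul(-6, Mul(-1, L))) = Add(24, Mul(6, L)))
Function('w')(z) = Mul(-5, z, Add(-4, z)) (Function('w')(z) = Mul(Mul(-5, z), Add(-4, z)) = Mul(-5, z, Add(-4, z)))
Function('h')(s) = -8 (Function('h')(s) = Add(7, Mul(-1, 15)) = Add(7, -15) = -8)
Mul(Add(Function('h')(Function('w')(6)), B), Function('Z')(16, -20)) = Mul(Add(-8, -221), Add(24, Mul(6, -20))) = Mul(-229, Add(24, -120)) = Mul(-229, -96) = 21984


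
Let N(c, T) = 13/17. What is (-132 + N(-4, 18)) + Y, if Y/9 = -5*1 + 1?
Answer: -2843/17 ≈ -167.24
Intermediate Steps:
N(c, T) = 13/17 (N(c, T) = 13*(1/17) = 13/17)
Y = -36 (Y = 9*(-5*1 + 1) = 9*(-5 + 1) = 9*(-4) = -36)
(-132 + N(-4, 18)) + Y = (-132 + 13/17) - 36 = -2231/17 - 36 = -2843/17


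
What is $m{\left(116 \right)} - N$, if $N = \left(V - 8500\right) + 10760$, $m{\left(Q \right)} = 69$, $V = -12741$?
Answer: $10550$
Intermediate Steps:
$N = -10481$ ($N = \left(-12741 - 8500\right) + 10760 = -21241 + 10760 = -10481$)
$m{\left(116 \right)} - N = 69 - -10481 = 69 + 10481 = 10550$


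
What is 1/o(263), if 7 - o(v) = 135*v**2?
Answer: -1/9337808 ≈ -1.0709e-7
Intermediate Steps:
o(v) = 7 - 135*v**2
1/o(263) = 1/(7 - 135*263**2) = 1/(7 - 135*69169) = 1/(7 - 9337815) = 1/(-9337808) = -1/9337808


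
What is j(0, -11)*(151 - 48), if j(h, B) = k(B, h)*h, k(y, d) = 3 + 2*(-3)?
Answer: 0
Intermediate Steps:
k(y, d) = -3 (k(y, d) = 3 - 6 = -3)
j(h, B) = -3*h
j(0, -11)*(151 - 48) = (-3*0)*(151 - 48) = 0*103 = 0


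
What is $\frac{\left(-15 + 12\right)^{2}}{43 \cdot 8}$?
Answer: $\frac{9}{344} \approx 0.026163$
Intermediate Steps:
$\frac{\left(-15 + 12\right)^{2}}{43 \cdot 8} = \frac{\left(-3\right)^{2}}{344} = 9 \cdot \frac{1}{344} = \frac{9}{344}$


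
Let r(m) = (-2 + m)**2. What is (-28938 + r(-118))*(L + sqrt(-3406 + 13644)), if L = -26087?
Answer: 379252806 - 14538*sqrt(10238) ≈ 3.7778e+8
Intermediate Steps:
(-28938 + r(-118))*(L + sqrt(-3406 + 13644)) = (-28938 + (-2 - 118)**2)*(-26087 + sqrt(-3406 + 13644)) = (-28938 + (-120)**2)*(-26087 + sqrt(10238)) = (-28938 + 14400)*(-26087 + sqrt(10238)) = -14538*(-26087 + sqrt(10238)) = 379252806 - 14538*sqrt(10238)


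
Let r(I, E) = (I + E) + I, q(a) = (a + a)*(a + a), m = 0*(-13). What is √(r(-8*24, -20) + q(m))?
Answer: 2*I*√101 ≈ 20.1*I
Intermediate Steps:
m = 0
q(a) = 4*a² (q(a) = (2*a)*(2*a) = 4*a²)
r(I, E) = E + 2*I (r(I, E) = (E + I) + I = E + 2*I)
√(r(-8*24, -20) + q(m)) = √((-20 + 2*(-8*24)) + 4*0²) = √((-20 + 2*(-192)) + 4*0) = √((-20 - 384) + 0) = √(-404 + 0) = √(-404) = 2*I*√101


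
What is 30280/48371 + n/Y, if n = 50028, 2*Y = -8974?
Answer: -2284038028/217040677 ≈ -10.524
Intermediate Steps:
Y = -4487 (Y = (1/2)*(-8974) = -4487)
30280/48371 + n/Y = 30280/48371 + 50028/(-4487) = 30280*(1/48371) + 50028*(-1/4487) = 30280/48371 - 50028/4487 = -2284038028/217040677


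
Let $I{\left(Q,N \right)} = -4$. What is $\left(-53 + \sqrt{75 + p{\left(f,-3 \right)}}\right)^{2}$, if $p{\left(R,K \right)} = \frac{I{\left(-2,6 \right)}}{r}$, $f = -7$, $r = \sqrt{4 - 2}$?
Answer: $\left(53 - \sqrt{75 - 2 \sqrt{2}}\right)^{2} \approx 1980.7$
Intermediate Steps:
$r = \sqrt{2}$ ($r = \sqrt{4 + \left(-4 + 2\right)} = \sqrt{4 - 2} = \sqrt{2} \approx 1.4142$)
$p{\left(R,K \right)} = - 2 \sqrt{2}$ ($p{\left(R,K \right)} = - \frac{4}{\sqrt{2}} = - 4 \frac{\sqrt{2}}{2} = - 2 \sqrt{2}$)
$\left(-53 + \sqrt{75 + p{\left(f,-3 \right)}}\right)^{2} = \left(-53 + \sqrt{75 - 2 \sqrt{2}}\right)^{2}$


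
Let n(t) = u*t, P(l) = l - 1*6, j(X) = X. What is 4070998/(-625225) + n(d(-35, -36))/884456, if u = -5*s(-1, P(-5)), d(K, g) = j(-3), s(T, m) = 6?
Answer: -1800281168419/276492001300 ≈ -6.5112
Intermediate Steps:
P(l) = -6 + l (P(l) = l - 6 = -6 + l)
d(K, g) = -3
u = -30 (u = -5*6 = -30)
n(t) = -30*t
4070998/(-625225) + n(d(-35, -36))/884456 = 4070998/(-625225) - 30*(-3)/884456 = 4070998*(-1/625225) + 90*(1/884456) = -4070998/625225 + 45/442228 = -1800281168419/276492001300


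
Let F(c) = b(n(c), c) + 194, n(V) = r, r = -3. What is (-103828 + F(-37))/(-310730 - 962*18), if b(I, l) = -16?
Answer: 51825/164023 ≈ 0.31596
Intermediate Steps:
n(V) = -3
F(c) = 178 (F(c) = -16 + 194 = 178)
(-103828 + F(-37))/(-310730 - 962*18) = (-103828 + 178)/(-310730 - 962*18) = -103650/(-310730 - 17316) = -103650/(-328046) = -103650*(-1/328046) = 51825/164023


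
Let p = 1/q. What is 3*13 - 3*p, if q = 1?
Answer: 36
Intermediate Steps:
p = 1 (p = 1/1 = 1)
3*13 - 3*p = 3*13 - 3*1 = 39 - 3 = 36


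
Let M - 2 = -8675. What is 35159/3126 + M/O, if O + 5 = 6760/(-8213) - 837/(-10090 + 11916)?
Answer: 58558003927679/42068248158 ≈ 1392.0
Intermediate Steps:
M = -8673 (M = 2 - 8675 = -8673)
O = -94202731/14996938 (O = -5 + (6760/(-8213) - 837/(-10090 + 11916)) = -5 + (6760*(-1/8213) - 837/1826) = -5 + (-6760/8213 - 837*1/1826) = -5 + (-6760/8213 - 837/1826) = -5 - 19218041/14996938 = -94202731/14996938 ≈ -6.2815)
35159/3126 + M/O = 35159/3126 - 8673/(-94202731/14996938) = 35159*(1/3126) - 8673*(-14996938/94202731) = 35159/3126 + 18581206182/13457533 = 58558003927679/42068248158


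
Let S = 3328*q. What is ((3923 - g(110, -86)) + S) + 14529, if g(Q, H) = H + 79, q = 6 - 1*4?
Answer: 25115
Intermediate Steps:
q = 2 (q = 6 - 4 = 2)
g(Q, H) = 79 + H
S = 6656 (S = 3328*2 = 6656)
((3923 - g(110, -86)) + S) + 14529 = ((3923 - (79 - 86)) + 6656) + 14529 = ((3923 - 1*(-7)) + 6656) + 14529 = ((3923 + 7) + 6656) + 14529 = (3930 + 6656) + 14529 = 10586 + 14529 = 25115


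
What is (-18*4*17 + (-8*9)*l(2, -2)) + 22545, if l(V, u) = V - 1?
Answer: 21249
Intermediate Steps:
l(V, u) = -1 + V
(-18*4*17 + (-8*9)*l(2, -2)) + 22545 = (-18*4*17 + (-8*9)*(-1 + 2)) + 22545 = (-72*17 - 72*1) + 22545 = (-1224 - 72) + 22545 = -1296 + 22545 = 21249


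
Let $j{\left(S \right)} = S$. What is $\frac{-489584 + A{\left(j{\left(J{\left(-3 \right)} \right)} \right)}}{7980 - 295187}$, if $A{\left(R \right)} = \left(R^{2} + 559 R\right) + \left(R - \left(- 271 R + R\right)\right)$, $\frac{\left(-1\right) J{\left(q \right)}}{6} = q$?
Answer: $\frac{474320}{287207} \approx 1.6515$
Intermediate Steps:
$J{\left(q \right)} = - 6 q$
$A{\left(R \right)} = R^{2} + 830 R$ ($A{\left(R \right)} = \left(R^{2} + 559 R\right) + \left(R - - 270 R\right) = \left(R^{2} + 559 R\right) + \left(R + 270 R\right) = \left(R^{2} + 559 R\right) + 271 R = R^{2} + 830 R$)
$\frac{-489584 + A{\left(j{\left(J{\left(-3 \right)} \right)} \right)}}{7980 - 295187} = \frac{-489584 + \left(-6\right) \left(-3\right) \left(830 - -18\right)}{7980 - 295187} = \frac{-489584 + 18 \left(830 + 18\right)}{-287207} = \left(-489584 + 18 \cdot 848\right) \left(- \frac{1}{287207}\right) = \left(-489584 + 15264\right) \left(- \frac{1}{287207}\right) = \left(-474320\right) \left(- \frac{1}{287207}\right) = \frac{474320}{287207}$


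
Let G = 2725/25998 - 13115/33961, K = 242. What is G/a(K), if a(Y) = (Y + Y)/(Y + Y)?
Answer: -248420045/882918078 ≈ -0.28136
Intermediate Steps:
a(Y) = 1 (a(Y) = (2*Y)/((2*Y)) = (2*Y)*(1/(2*Y)) = 1)
G = -248420045/882918078 (G = 2725*(1/25998) - 13115*1/33961 = 2725/25998 - 13115/33961 = -248420045/882918078 ≈ -0.28136)
G/a(K) = -248420045/882918078/1 = -248420045/882918078*1 = -248420045/882918078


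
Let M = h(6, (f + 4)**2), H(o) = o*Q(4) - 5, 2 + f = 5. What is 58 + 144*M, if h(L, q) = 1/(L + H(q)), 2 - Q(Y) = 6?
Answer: 3722/65 ≈ 57.262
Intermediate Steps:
f = 3 (f = -2 + 5 = 3)
Q(Y) = -4 (Q(Y) = 2 - 1*6 = 2 - 6 = -4)
H(o) = -5 - 4*o (H(o) = o*(-4) - 5 = -4*o - 5 = -5 - 4*o)
h(L, q) = 1/(-5 + L - 4*q) (h(L, q) = 1/(L + (-5 - 4*q)) = 1/(-5 + L - 4*q))
M = -1/195 (M = 1/(-5 + 6 - 4*(3 + 4)**2) = 1/(-5 + 6 - 4*7**2) = 1/(-5 + 6 - 4*49) = 1/(-5 + 6 - 196) = 1/(-195) = -1/195 ≈ -0.0051282)
58 + 144*M = 58 + 144*(-1/195) = 58 - 48/65 = 3722/65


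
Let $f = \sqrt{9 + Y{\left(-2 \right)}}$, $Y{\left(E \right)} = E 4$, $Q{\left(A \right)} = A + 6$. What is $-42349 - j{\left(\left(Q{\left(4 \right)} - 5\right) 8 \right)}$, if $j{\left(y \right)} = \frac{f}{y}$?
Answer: $- \frac{1693961}{40} \approx -42349.0$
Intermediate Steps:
$Q{\left(A \right)} = 6 + A$
$Y{\left(E \right)} = 4 E$
$f = 1$ ($f = \sqrt{9 + 4 \left(-2\right)} = \sqrt{9 - 8} = \sqrt{1} = 1$)
$j{\left(y \right)} = \frac{1}{y}$ ($j{\left(y \right)} = 1 \frac{1}{y} = \frac{1}{y}$)
$-42349 - j{\left(\left(Q{\left(4 \right)} - 5\right) 8 \right)} = -42349 - \frac{1}{\left(\left(6 + 4\right) - 5\right) 8} = -42349 - \frac{1}{\left(10 - 5\right) 8} = -42349 - \frac{1}{5 \cdot 8} = -42349 - \frac{1}{40} = - \frac{1693961}{40}$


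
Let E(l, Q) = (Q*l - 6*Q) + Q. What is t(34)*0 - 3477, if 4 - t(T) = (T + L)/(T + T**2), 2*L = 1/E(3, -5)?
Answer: -3477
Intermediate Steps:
E(l, Q) = -5*Q + Q*l (E(l, Q) = (-6*Q + Q*l) + Q = -5*Q + Q*l)
L = 1/20 (L = 1/(2*((-5*(-5 + 3)))) = 1/(2*((-5*(-2)))) = (1/2)/10 = (1/2)*(1/10) = 1/20 ≈ 0.050000)
t(T) = 4 - (1/20 + T)/(T + T**2) (t(T) = 4 - (T + 1/20)/(T + T**2) = 4 - (1/20 + T)/(T + T**2))
t(34)*0 - 3477 = ((1/20)*(-1 + 60*34 + 80*34**2)/(34*(1 + 34)))*0 - 3477 = ((1/20)*(1/34)*(-1 + 2040 + 80*1156)/35)*0 - 3477 = ((1/20)*(1/34)*(1/35)*(-1 + 2040 + 92480))*0 - 3477 = ((1/20)*(1/34)*(1/35)*94519)*0 - 3477 = (94519/23800)*0 - 3477 = 0 - 3477 = -3477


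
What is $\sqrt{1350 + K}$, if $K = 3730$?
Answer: $2 \sqrt{1270} \approx 71.274$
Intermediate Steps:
$\sqrt{1350 + K} = \sqrt{1350 + 3730} = \sqrt{5080} = 2 \sqrt{1270}$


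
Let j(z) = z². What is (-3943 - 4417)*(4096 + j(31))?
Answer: -42276520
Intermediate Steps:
(-3943 - 4417)*(4096 + j(31)) = (-3943 - 4417)*(4096 + 31²) = -8360*(4096 + 961) = -8360*5057 = -42276520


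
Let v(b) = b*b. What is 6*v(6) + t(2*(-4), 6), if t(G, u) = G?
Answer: 208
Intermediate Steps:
v(b) = b²
6*v(6) + t(2*(-4), 6) = 6*6² + 2*(-4) = 6*36 - 8 = 216 - 8 = 208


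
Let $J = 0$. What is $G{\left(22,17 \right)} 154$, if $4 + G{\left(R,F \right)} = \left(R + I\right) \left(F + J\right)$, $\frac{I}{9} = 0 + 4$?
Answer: $151228$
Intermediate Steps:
$I = 36$ ($I = 9 \left(0 + 4\right) = 9 \cdot 4 = 36$)
$G{\left(R,F \right)} = -4 + F \left(36 + R\right)$ ($G{\left(R,F \right)} = -4 + \left(R + 36\right) \left(F + 0\right) = -4 + \left(36 + R\right) F = -4 + F \left(36 + R\right)$)
$G{\left(22,17 \right)} 154 = \left(-4 + 36 \cdot 17 + 17 \cdot 22\right) 154 = \left(-4 + 612 + 374\right) 154 = 982 \cdot 154 = 151228$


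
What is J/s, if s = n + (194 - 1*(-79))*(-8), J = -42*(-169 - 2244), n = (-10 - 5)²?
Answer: -33782/653 ≈ -51.734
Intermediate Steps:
n = 225 (n = (-15)² = 225)
J = 101346 (J = -42*(-2413) = 101346)
s = -1959 (s = 225 + (194 - 1*(-79))*(-8) = 225 + (194 + 79)*(-8) = 225 + 273*(-8) = 225 - 2184 = -1959)
J/s = 101346/(-1959) = 101346*(-1/1959) = -33782/653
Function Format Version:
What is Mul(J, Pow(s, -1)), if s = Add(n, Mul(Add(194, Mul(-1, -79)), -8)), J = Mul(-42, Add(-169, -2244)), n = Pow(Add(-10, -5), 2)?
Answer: Rational(-33782, 653) ≈ -51.734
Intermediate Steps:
n = 225 (n = Pow(-15, 2) = 225)
J = 101346 (J = Mul(-42, -2413) = 101346)
s = -1959 (s = Add(225, Mul(Add(194, Mul(-1, -79)), -8)) = Add(225, Mul(Add(194, 79), -8)) = Add(225, Mul(273, -8)) = Add(225, -2184) = -1959)
Mul(J, Pow(s, -1)) = Mul(101346, Pow(-1959, -1)) = Mul(101346, Rational(-1, 1959)) = Rational(-33782, 653)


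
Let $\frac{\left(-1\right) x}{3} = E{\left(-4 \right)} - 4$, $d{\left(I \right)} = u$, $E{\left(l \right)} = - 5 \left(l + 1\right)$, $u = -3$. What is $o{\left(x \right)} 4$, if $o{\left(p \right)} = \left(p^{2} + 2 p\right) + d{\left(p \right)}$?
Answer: $4080$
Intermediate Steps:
$E{\left(l \right)} = -5 - 5 l$ ($E{\left(l \right)} = - 5 \left(1 + l\right) = -5 - 5 l$)
$d{\left(I \right)} = -3$
$x = -33$ ($x = - 3 \left(\left(-5 - -20\right) - 4\right) = - 3 \left(\left(-5 + 20\right) - 4\right) = - 3 \left(15 - 4\right) = \left(-3\right) 11 = -33$)
$o{\left(p \right)} = -3 + p^{2} + 2 p$ ($o{\left(p \right)} = \left(p^{2} + 2 p\right) - 3 = -3 + p^{2} + 2 p$)
$o{\left(x \right)} 4 = \left(-3 + \left(-33\right)^{2} + 2 \left(-33\right)\right) 4 = \left(-3 + 1089 - 66\right) 4 = 1020 \cdot 4 = 4080$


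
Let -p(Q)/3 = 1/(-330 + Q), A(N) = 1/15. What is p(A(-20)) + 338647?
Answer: 1675964048/4949 ≈ 3.3865e+5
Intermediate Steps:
A(N) = 1/15
p(Q) = -3/(-330 + Q)
p(A(-20)) + 338647 = -3/(-330 + 1/15) + 338647 = -3/(-4949/15) + 338647 = -3*(-15/4949) + 338647 = 45/4949 + 338647 = 1675964048/4949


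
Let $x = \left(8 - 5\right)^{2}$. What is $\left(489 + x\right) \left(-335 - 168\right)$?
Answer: $-250494$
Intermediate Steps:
$x = 9$ ($x = 3^{2} = 9$)
$\left(489 + x\right) \left(-335 - 168\right) = \left(489 + 9\right) \left(-335 - 168\right) = 498 \left(-503\right) = -250494$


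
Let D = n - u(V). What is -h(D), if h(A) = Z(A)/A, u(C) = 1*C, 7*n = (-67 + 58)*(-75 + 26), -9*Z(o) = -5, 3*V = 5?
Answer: -5/552 ≈ -0.0090580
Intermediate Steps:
V = 5/3 (V = (⅓)*5 = 5/3 ≈ 1.6667)
Z(o) = 5/9 (Z(o) = -⅑*(-5) = 5/9)
n = 63 (n = ((-67 + 58)*(-75 + 26))/7 = (-9*(-49))/7 = (⅐)*441 = 63)
u(C) = C
D = 184/3 (D = 63 - 1*5/3 = 63 - 5/3 = 184/3 ≈ 61.333)
h(A) = 5/(9*A)
-h(D) = -5/(9*184/3) = -5*3/(9*184) = -1*5/552 = -5/552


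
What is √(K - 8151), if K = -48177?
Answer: 2*I*√14082 ≈ 237.34*I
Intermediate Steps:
√(K - 8151) = √(-48177 - 8151) = √(-56328) = 2*I*√14082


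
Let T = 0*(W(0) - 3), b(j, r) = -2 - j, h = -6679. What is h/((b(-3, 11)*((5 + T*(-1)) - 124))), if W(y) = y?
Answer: 6679/119 ≈ 56.126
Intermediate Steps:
T = 0 (T = 0*(0 - 3) = 0*(-3) = 0)
h/((b(-3, 11)*((5 + T*(-1)) - 124))) = -6679*1/((-2 - 1*(-3))*((5 + 0*(-1)) - 124)) = -6679*1/((-2 + 3)*((5 + 0) - 124)) = -6679/(5 - 124) = -6679/(1*(-119)) = -6679/(-119) = -6679*(-1/119) = 6679/119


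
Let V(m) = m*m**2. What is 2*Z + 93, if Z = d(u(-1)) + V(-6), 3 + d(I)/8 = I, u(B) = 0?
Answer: -387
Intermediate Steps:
V(m) = m**3
d(I) = -24 + 8*I
Z = -240 (Z = (-24 + 8*0) + (-6)**3 = (-24 + 0) - 216 = -24 - 216 = -240)
2*Z + 93 = 2*(-240) + 93 = -480 + 93 = -387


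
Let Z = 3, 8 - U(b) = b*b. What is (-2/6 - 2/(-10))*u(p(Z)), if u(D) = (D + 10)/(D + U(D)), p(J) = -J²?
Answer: 1/615 ≈ 0.0016260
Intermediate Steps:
U(b) = 8 - b² (U(b) = 8 - b*b = 8 - b²)
u(D) = (10 + D)/(8 + D - D²) (u(D) = (D + 10)/(D + (8 - D²)) = (10 + D)/(8 + D - D²))
(-2/6 - 2/(-10))*u(p(Z)) = (-2/6 - 2/(-10))*((10 - 1*3²)/(8 - 1*3² - (-1*3²)²)) = (-2*⅙ - 2*(-⅒))*((10 - 1*9)/(8 - 1*9 - (-1*9)²)) = (-⅓ + ⅕)*((10 - 9)/(8 - 9 - 1*(-9)²)) = -2/(15*(8 - 9 - 1*81)) = -2/(15*(8 - 9 - 81)) = -2/(15*(-82)) = -(-1)/615 = -2/15*(-1/82) = 1/615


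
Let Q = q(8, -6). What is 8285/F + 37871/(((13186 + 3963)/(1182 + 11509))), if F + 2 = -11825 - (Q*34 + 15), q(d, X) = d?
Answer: 5822099030689/207742986 ≈ 28026.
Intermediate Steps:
Q = 8
F = -12114 (F = -2 + (-11825 - (8*34 + 15)) = -2 + (-11825 - (272 + 15)) = -2 + (-11825 - 1*287) = -2 + (-11825 - 287) = -2 - 12112 = -12114)
8285/F + 37871/(((13186 + 3963)/(1182 + 11509))) = 8285/(-12114) + 37871/(((13186 + 3963)/(1182 + 11509))) = 8285*(-1/12114) + 37871/((17149/12691)) = -8285/12114 + 37871/((17149*(1/12691))) = -8285/12114 + 37871/(17149/12691) = -8285/12114 + 37871*(12691/17149) = -8285/12114 + 480620861/17149 = 5822099030689/207742986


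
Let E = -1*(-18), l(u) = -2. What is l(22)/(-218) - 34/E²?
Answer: -1691/17658 ≈ -0.095764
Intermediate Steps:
E = 18
l(22)/(-218) - 34/E² = -2/(-218) - 34/(18²) = -2*(-1/218) - 34/324 = 1/109 - 34*1/324 = 1/109 - 17/162 = -1691/17658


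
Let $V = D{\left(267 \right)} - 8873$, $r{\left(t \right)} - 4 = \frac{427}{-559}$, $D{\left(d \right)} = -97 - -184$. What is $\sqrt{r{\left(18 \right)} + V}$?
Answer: $\frac{i \sqrt{2744446835}}{559} \approx 93.716 i$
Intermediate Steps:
$D{\left(d \right)} = 87$ ($D{\left(d \right)} = -97 + 184 = 87$)
$r{\left(t \right)} = \frac{1809}{559}$ ($r{\left(t \right)} = 4 + \frac{427}{-559} = 4 + 427 \left(- \frac{1}{559}\right) = 4 - \frac{427}{559} = \frac{1809}{559}$)
$V = -8786$ ($V = 87 - 8873 = -8786$)
$\sqrt{r{\left(18 \right)} + V} = \sqrt{\frac{1809}{559} - 8786} = \sqrt{- \frac{4909565}{559}} = \frac{i \sqrt{2744446835}}{559}$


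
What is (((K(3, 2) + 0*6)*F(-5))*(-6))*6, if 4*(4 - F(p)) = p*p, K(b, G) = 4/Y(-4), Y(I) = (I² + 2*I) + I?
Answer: 81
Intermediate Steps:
Y(I) = I² + 3*I
K(b, G) = 1 (K(b, G) = 4/((-4*(3 - 4))) = 4/((-4*(-1))) = 4/4 = 4*(¼) = 1)
F(p) = 4 - p²/4 (F(p) = 4 - p*p/4 = 4 - p²/4)
(((K(3, 2) + 0*6)*F(-5))*(-6))*6 = (((1 + 0*6)*(4 - ¼*(-5)²))*(-6))*6 = (((1 + 0)*(4 - ¼*25))*(-6))*6 = ((1*(4 - 25/4))*(-6))*6 = ((1*(-9/4))*(-6))*6 = -9/4*(-6)*6 = (27/2)*6 = 81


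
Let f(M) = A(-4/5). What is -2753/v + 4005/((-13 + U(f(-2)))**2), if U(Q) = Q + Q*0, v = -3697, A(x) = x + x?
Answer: 384832862/19701313 ≈ 19.533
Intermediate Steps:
A(x) = 2*x
f(M) = -8/5 (f(M) = 2*(-4/5) = -8/5)
U(Q) = Q (U(Q) = Q + 0 = Q)
-2753/v + 4005/((-13 + U(f(-2)))**2) = -2753/(-3697) + 4005/((-13 - 8/5)**2) = -2753*(-1/3697) + 4005/((-73/5)**2) = 2753/3697 + 4005/(5329/25) = 2753/3697 + 4005*(25/5329) = 2753/3697 + 100125/5329 = 384832862/19701313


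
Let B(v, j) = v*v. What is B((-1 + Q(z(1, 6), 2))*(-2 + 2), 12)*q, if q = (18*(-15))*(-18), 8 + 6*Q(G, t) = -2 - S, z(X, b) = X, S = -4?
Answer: 0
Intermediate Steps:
Q(G, t) = -1 (Q(G, t) = -4/3 + (-2 - 1*(-4))/6 = -4/3 + (-2 + 4)/6 = -4/3 + (⅙)*2 = -4/3 + ⅓ = -1)
q = 4860 (q = -270*(-18) = 4860)
B(v, j) = v²
B((-1 + Q(z(1, 6), 2))*(-2 + 2), 12)*q = ((-1 - 1)*(-2 + 2))²*4860 = (-2*0)²*4860 = 0²*4860 = 0*4860 = 0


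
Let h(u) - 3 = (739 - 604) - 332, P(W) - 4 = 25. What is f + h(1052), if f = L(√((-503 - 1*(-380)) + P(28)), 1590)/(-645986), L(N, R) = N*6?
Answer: -194 - 3*I*√94/322993 ≈ -194.0 - 9.0052e-5*I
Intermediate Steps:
P(W) = 29 (P(W) = 4 + 25 = 29)
L(N, R) = 6*N
h(u) = -194 (h(u) = 3 + ((739 - 604) - 332) = 3 + (135 - 332) = 3 - 197 = -194)
f = -3*I*√94/322993 (f = (6*√((-503 - 1*(-380)) + 29))/(-645986) = (6*√((-503 + 380) + 29))*(-1/645986) = (6*√(-123 + 29))*(-1/645986) = (6*√(-94))*(-1/645986) = (6*(I*√94))*(-1/645986) = (6*I*√94)*(-1/645986) = -3*I*√94/322993 ≈ -9.0052e-5*I)
f + h(1052) = -3*I*√94/322993 - 194 = -194 - 3*I*√94/322993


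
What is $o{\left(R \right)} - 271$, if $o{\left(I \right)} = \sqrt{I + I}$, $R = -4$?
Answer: $-271 + 2 i \sqrt{2} \approx -271.0 + 2.8284 i$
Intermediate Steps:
$o{\left(I \right)} = \sqrt{2} \sqrt{I}$ ($o{\left(I \right)} = \sqrt{2 I} = \sqrt{2} \sqrt{I}$)
$o{\left(R \right)} - 271 = \sqrt{2} \sqrt{-4} - 271 = \sqrt{2} \cdot 2 i - 271 = 2 i \sqrt{2} - 271 = -271 + 2 i \sqrt{2}$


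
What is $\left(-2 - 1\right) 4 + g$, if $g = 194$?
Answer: $182$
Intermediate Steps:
$\left(-2 - 1\right) 4 + g = \left(-2 - 1\right) 4 + 194 = \left(-3\right) 4 + 194 = -12 + 194 = 182$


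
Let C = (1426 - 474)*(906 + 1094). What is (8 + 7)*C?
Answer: 28560000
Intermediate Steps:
C = 1904000 (C = 952*2000 = 1904000)
(8 + 7)*C = (8 + 7)*1904000 = 15*1904000 = 28560000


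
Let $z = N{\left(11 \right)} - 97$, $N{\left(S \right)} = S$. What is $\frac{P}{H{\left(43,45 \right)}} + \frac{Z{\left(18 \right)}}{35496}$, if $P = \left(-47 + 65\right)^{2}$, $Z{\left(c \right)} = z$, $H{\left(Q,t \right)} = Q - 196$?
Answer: $- \frac{37627}{17748} \approx -2.1201$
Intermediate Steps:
$H{\left(Q,t \right)} = -196 + Q$
$z = -86$ ($z = 11 - 97 = -86$)
$Z{\left(c \right)} = -86$
$P = 324$ ($P = 18^{2} = 324$)
$\frac{P}{H{\left(43,45 \right)}} + \frac{Z{\left(18 \right)}}{35496} = \frac{324}{-196 + 43} - \frac{86}{35496} = \frac{324}{-153} - \frac{43}{17748} = 324 \left(- \frac{1}{153}\right) - \frac{43}{17748} = - \frac{36}{17} - \frac{43}{17748} = - \frac{37627}{17748}$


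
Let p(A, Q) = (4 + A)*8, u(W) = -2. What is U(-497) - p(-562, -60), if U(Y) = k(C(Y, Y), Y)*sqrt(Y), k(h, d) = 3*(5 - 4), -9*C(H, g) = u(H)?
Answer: 4464 + 3*I*sqrt(497) ≈ 4464.0 + 66.88*I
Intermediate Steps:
C(H, g) = 2/9 (C(H, g) = -1/9*(-2) = 2/9)
k(h, d) = 3 (k(h, d) = 3*1 = 3)
p(A, Q) = 32 + 8*A
U(Y) = 3*sqrt(Y)
U(-497) - p(-562, -60) = 3*sqrt(-497) - (32 + 8*(-562)) = 3*(I*sqrt(497)) - (32 - 4496) = 3*I*sqrt(497) - 1*(-4464) = 3*I*sqrt(497) + 4464 = 4464 + 3*I*sqrt(497)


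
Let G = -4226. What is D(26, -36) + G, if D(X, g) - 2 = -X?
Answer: -4250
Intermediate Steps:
D(X, g) = 2 - X
D(26, -36) + G = (2 - 1*26) - 4226 = (2 - 26) - 4226 = -24 - 4226 = -4250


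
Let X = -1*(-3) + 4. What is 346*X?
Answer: 2422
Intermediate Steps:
X = 7 (X = 3 + 4 = 7)
346*X = 346*7 = 2422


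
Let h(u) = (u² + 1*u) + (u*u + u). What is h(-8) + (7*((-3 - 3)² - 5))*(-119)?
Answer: -25711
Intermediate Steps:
h(u) = 2*u + 2*u² (h(u) = (u² + u) + (u² + u) = (u + u²) + (u + u²) = 2*u + 2*u²)
h(-8) + (7*((-3 - 3)² - 5))*(-119) = 2*(-8)*(1 - 8) + (7*((-3 - 3)² - 5))*(-119) = 2*(-8)*(-7) + (7*((-6)² - 5))*(-119) = 112 + (7*(36 - 5))*(-119) = 112 + (7*31)*(-119) = 112 + 217*(-119) = 112 - 25823 = -25711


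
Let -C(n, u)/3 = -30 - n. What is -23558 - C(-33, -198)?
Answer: -23549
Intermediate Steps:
C(n, u) = 90 + 3*n (C(n, u) = -3*(-30 - n) = 90 + 3*n)
-23558 - C(-33, -198) = -23558 - (90 + 3*(-33)) = -23558 - (90 - 99) = -23558 - 1*(-9) = -23558 + 9 = -23549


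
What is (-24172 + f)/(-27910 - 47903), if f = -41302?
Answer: 65474/75813 ≈ 0.86362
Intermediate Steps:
(-24172 + f)/(-27910 - 47903) = (-24172 - 41302)/(-27910 - 47903) = -65474/(-75813) = -65474*(-1/75813) = 65474/75813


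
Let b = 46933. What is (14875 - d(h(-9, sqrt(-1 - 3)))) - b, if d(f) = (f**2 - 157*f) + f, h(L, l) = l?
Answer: -32054 + 312*I ≈ -32054.0 + 312.0*I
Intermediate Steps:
d(f) = f**2 - 156*f
(14875 - d(h(-9, sqrt(-1 - 3)))) - b = (14875 - sqrt(-1 - 3)*(-156 + sqrt(-1 - 3))) - 1*46933 = (14875 - sqrt(-4)*(-156 + sqrt(-4))) - 46933 = (14875 - 2*I*(-156 + 2*I)) - 46933 = -32058 - 2*I*(-156 + 2*I)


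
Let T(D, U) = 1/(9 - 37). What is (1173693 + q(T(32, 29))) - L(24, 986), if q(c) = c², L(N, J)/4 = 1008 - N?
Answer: 917089489/784 ≈ 1.1698e+6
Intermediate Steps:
T(D, U) = -1/28 (T(D, U) = 1/(-28) = -1/28)
L(N, J) = 4032 - 4*N (L(N, J) = 4*(1008 - N) = 4032 - 4*N)
(1173693 + q(T(32, 29))) - L(24, 986) = (1173693 + (-1/28)²) - (4032 - 4*24) = (1173693 + 1/784) - (4032 - 96) = 920175313/784 - 1*3936 = 920175313/784 - 3936 = 917089489/784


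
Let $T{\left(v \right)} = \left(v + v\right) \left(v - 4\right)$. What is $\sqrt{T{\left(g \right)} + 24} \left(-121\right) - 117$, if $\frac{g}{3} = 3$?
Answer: $-117 - 121 \sqrt{114} \approx -1408.9$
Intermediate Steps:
$g = 9$ ($g = 3 \cdot 3 = 9$)
$T{\left(v \right)} = 2 v \left(-4 + v\right)$
$\sqrt{T{\left(g \right)} + 24} \left(-121\right) - 117 = \sqrt{2 \cdot 9 \left(-4 + 9\right) + 24} \left(-121\right) - 117 = \sqrt{2 \cdot 9 \cdot 5 + 24} \left(-121\right) - 117 = \sqrt{90 + 24} \left(-121\right) - 117 = \sqrt{114} \left(-121\right) - 117 = - 121 \sqrt{114} - 117 = -117 - 121 \sqrt{114}$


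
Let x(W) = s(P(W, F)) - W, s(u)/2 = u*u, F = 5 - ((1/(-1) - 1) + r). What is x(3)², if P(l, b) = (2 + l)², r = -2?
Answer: 1555009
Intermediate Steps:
F = 9 (F = 5 - ((1/(-1) - 1) - 2) = 5 - ((-1 - 1) - 2) = 5 - (-2 - 2) = 5 - 1*(-4) = 5 + 4 = 9)
s(u) = 2*u² (s(u) = 2*(u*u) = 2*u²)
x(W) = -W + 2*(2 + W)⁴ (x(W) = 2*((2 + W)²)² - W = 2*(2 + W)⁴ - W = -W + 2*(2 + W)⁴)
x(3)² = (-1*3 + 2*(2 + 3)⁴)² = (-3 + 2*5⁴)² = (-3 + 2*625)² = (-3 + 1250)² = 1247² = 1555009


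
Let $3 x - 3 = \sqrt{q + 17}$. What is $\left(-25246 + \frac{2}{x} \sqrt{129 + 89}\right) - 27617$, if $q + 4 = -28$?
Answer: $-52863 + \frac{3 \sqrt{218}}{4} - \frac{i \sqrt{3270}}{4} \approx -52852.0 - 14.296 i$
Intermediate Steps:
$q = -32$ ($q = -4 - 28 = -32$)
$x = 1 + \frac{i \sqrt{15}}{3}$ ($x = 1 + \frac{\sqrt{-32 + 17}}{3} = 1 + \frac{\sqrt{-15}}{3} = 1 + \frac{i \sqrt{15}}{3} \approx 1.0 + 1.291 i$)
$\left(-25246 + \frac{2}{x} \sqrt{129 + 89}\right) - 27617 = \left(-25246 + \frac{2}{1 + \frac{i \sqrt{15}}{3}} \sqrt{129 + 89}\right) - 27617 = \left(-25246 + \frac{2}{1 + \frac{i \sqrt{15}}{3}} \sqrt{218}\right) - 27617 = \left(-25246 + \frac{2 \sqrt{218}}{1 + \frac{i \sqrt{15}}{3}}\right) - 27617 = -52863 + \frac{2 \sqrt{218}}{1 + \frac{i \sqrt{15}}{3}}$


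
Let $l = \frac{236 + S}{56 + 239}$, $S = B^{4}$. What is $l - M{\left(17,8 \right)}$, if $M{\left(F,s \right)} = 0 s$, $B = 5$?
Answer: $\frac{861}{295} \approx 2.9186$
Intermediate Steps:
$M{\left(F,s \right)} = 0$
$S = 625$ ($S = 5^{4} = 625$)
$l = \frac{861}{295}$ ($l = \frac{236 + 625}{56 + 239} = \frac{861}{295} \approx 2.9186$)
$l - M{\left(17,8 \right)} = \frac{861}{295} - 0 = \frac{861}{295} + 0 = \frac{861}{295}$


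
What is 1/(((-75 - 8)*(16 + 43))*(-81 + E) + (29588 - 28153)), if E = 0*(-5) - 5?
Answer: 1/422577 ≈ 2.3664e-6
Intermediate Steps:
E = -5 (E = 0 - 5 = -5)
1/(((-75 - 8)*(16 + 43))*(-81 + E) + (29588 - 28153)) = 1/(((-75 - 8)*(16 + 43))*(-81 - 5) + (29588 - 28153)) = 1/(-83*59*(-86) + 1435) = 1/(-4897*(-86) + 1435) = 1/(421142 + 1435) = 1/422577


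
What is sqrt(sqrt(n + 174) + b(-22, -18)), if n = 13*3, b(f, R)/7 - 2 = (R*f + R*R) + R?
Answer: sqrt(4928 + sqrt(213)) ≈ 70.304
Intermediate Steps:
b(f, R) = 14 + 7*R + 7*R**2 + 7*R*f (b(f, R) = 14 + 7*((R*f + R*R) + R) = 14 + 7*((R*f + R**2) + R) = 14 + 7*((R**2 + R*f) + R) = 14 + 7*(R + R**2 + R*f) = 14 + (7*R + 7*R**2 + 7*R*f) = 14 + 7*R + 7*R**2 + 7*R*f)
n = 39
sqrt(sqrt(n + 174) + b(-22, -18)) = sqrt(sqrt(39 + 174) + (14 + 7*(-18) + 7*(-18)**2 + 7*(-18)*(-22))) = sqrt(sqrt(213) + (14 - 126 + 7*324 + 2772)) = sqrt(sqrt(213) + (14 - 126 + 2268 + 2772)) = sqrt(sqrt(213) + 4928) = sqrt(4928 + sqrt(213))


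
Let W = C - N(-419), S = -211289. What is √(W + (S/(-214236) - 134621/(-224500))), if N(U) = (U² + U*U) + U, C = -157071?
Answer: I*√20392206130517630420330/200399925 ≈ 712.58*I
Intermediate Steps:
N(U) = U + 2*U² (N(U) = (U² + U²) + U = 2*U² + U = U + 2*U²)
W = -507774 (W = -157071 - (-419)*(1 + 2*(-419)) = -157071 - (-419)*(1 - 838) = -157071 - (-419)*(-837) = -157071 - 1*350703 = -157071 - 350703 = -507774)
√(W + (S/(-214236) - 134621/(-224500))) = √(-507774 + (-211289/(-214236) - 134621/(-224500))) = √(-507774 + (-211289*(-1/214236) - 134621*(-1/224500))) = √(-507774 + (211289/214236 + 134621/224500)) = √(-507774 + 4767190316/3005998875) = √(-1526363305563934/3005998875) = I*√20392206130517630420330/200399925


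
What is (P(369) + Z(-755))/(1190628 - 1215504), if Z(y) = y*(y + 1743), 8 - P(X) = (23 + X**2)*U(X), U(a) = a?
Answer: 4249819/2073 ≈ 2050.1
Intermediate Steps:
P(X) = 8 - X*(23 + X**2) (P(X) = 8 - (23 + X**2)*X = 8 - X*(23 + X**2))
Z(y) = y*(1743 + y)
(P(369) + Z(-755))/(1190628 - 1215504) = ((8 - 1*369**3 - 23*369) - 755*(1743 - 755))/(1190628 - 1215504) = ((8 - 1*50243409 - 8487) - 755*988)/(-24876) = ((8 - 50243409 - 8487) - 745940)*(-1/24876) = (-50251888 - 745940)*(-1/24876) = -50997828*(-1/24876) = 4249819/2073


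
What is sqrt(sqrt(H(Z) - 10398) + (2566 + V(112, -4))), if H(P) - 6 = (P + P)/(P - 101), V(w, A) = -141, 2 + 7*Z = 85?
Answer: sqrt(14753700 + 39*I*sqrt(252906186))/78 ≈ 49.255 + 1.0348*I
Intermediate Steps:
Z = 83/7 (Z = -2/7 + (1/7)*85 = -2/7 + 85/7 = 83/7 ≈ 11.857)
H(P) = 6 + 2*P/(-101 + P) (H(P) = 6 + (P + P)/(P - 101) = 6 + (2*P)/(-101 + P) = 6 + 2*P/(-101 + P))
sqrt(sqrt(H(Z) - 10398) + (2566 + V(112, -4))) = sqrt(sqrt(2*(-303 + 4*(83/7))/(-101 + 83/7) - 10398) + (2566 - 141)) = sqrt(sqrt(2*(-303 + 332/7)/(-624/7) - 10398) + 2425) = sqrt(sqrt(2*(-7/624)*(-1789/7) - 10398) + 2425) = sqrt(sqrt(1789/312 - 10398) + 2425) = sqrt(sqrt(-3242387/312) + 2425) = sqrt(I*sqrt(252906186)/156 + 2425) = sqrt(2425 + I*sqrt(252906186)/156)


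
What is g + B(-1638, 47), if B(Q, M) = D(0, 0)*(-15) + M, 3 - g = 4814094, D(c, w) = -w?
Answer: -4814044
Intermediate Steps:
g = -4814091 (g = 3 - 1*4814094 = 3 - 4814094 = -4814091)
B(Q, M) = M (B(Q, M) = -1*0*(-15) + M = 0*(-15) + M = 0 + M = M)
g + B(-1638, 47) = -4814091 + 47 = -4814044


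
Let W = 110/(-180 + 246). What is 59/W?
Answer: 177/5 ≈ 35.400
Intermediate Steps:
W = 5/3 (W = 110/66 = 110*(1/66) = 5/3 ≈ 1.6667)
59/W = 59/(5/3) = 59*(⅗) = 177/5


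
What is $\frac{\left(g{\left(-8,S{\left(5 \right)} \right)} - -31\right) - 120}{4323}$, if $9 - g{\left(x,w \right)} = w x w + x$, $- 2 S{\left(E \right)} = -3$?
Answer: $- \frac{18}{1441} \approx -0.012491$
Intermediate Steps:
$S{\left(E \right)} = \frac{3}{2}$ ($S{\left(E \right)} = \left(- \frac{1}{2}\right) \left(-3\right) = \frac{3}{2}$)
$g{\left(x,w \right)} = 9 - x - x w^{2}$ ($g{\left(x,w \right)} = 9 - \left(w x w + x\right) = 9 - \left(x w^{2} + x\right) = 9 - \left(x + x w^{2}\right) = 9 - x - x w^{2}$)
$\frac{\left(g{\left(-8,S{\left(5 \right)} \right)} - -31\right) - 120}{4323} = \frac{\left(\left(9 - -8 - - 8 \left(\frac{3}{2}\right)^{2}\right) - -31\right) - 120}{4323} = \left(\left(\left(9 + 8 - \left(-8\right) \frac{9}{4}\right) + 31\right) - 120\right) \frac{1}{4323} = \left(\left(\left(9 + 8 + 18\right) + 31\right) - 120\right) \frac{1}{4323} = \left(\left(35 + 31\right) - 120\right) \frac{1}{4323} = \left(66 - 120\right) \frac{1}{4323} = \left(-54\right) \frac{1}{4323} = - \frac{18}{1441}$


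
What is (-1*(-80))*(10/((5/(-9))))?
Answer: -1440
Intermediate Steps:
(-1*(-80))*(10/((5/(-9)))) = 80*(10/((5*(-1/9)))) = 80*(10/(-5/9)) = 80*(10*(-9/5)) = 80*(-18) = -1440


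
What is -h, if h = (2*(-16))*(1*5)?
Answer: 160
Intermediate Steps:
h = -160 (h = -32*5 = -160)
-h = -1*(-160) = 160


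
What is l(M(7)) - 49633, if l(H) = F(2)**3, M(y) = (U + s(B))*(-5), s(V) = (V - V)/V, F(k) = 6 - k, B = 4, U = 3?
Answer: -49569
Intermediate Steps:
s(V) = 0 (s(V) = 0/V = 0)
M(y) = -15 (M(y) = (3 + 0)*(-5) = 3*(-5) = -15)
l(H) = 64 (l(H) = (6 - 1*2)**3 = (6 - 2)**3 = 4**3 = 64)
l(M(7)) - 49633 = 64 - 49633 = -49569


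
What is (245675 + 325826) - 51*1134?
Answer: 513667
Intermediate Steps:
(245675 + 325826) - 51*1134 = 571501 - 57834 = 513667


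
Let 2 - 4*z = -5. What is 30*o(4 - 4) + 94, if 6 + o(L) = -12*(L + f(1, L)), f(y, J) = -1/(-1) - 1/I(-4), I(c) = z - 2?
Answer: -1886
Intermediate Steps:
z = 7/4 (z = ½ - ¼*(-5) = ½ + 5/4 = 7/4 ≈ 1.7500)
I(c) = -¼ (I(c) = 7/4 - 2 = -¼)
f(y, J) = 5 (f(y, J) = -1/(-1) - 1/(-¼) = -1*(-1) - 1*(-4) = 1 + 4 = 5)
o(L) = -66 - 12*L (o(L) = -6 - 12*(L + 5) = -6 - 12*(5 + L) = -6 + (-60 - 12*L) = -66 - 12*L)
30*o(4 - 4) + 94 = 30*(-66 - 12*(4 - 4)) + 94 = 30*(-66 - 12*0) + 94 = 30*(-66 + 0) + 94 = 30*(-66) + 94 = -1980 + 94 = -1886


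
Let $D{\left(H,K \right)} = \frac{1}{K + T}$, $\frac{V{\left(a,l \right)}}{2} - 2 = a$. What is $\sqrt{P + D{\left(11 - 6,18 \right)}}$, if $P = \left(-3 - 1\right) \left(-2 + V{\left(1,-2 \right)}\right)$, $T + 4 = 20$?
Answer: $\frac{i \sqrt{18462}}{34} \approx 3.9963 i$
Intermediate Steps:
$V{\left(a,l \right)} = 4 + 2 a$
$T = 16$ ($T = -4 + 20 = 16$)
$D{\left(H,K \right)} = \frac{1}{16 + K}$ ($D{\left(H,K \right)} = \frac{1}{K + 16} = \frac{1}{16 + K}$)
$P = -16$ ($P = \left(-3 - 1\right) \left(-2 + \left(4 + 2 \cdot 1\right)\right) = \left(-3 - 1\right) \left(-2 + \left(4 + 2\right)\right) = - 4 \left(-2 + 6\right) = \left(-4\right) 4 = -16$)
$\sqrt{P + D{\left(11 - 6,18 \right)}} = \sqrt{-16 + \frac{1}{16 + 18}} = \sqrt{-16 + \frac{1}{34}} = \sqrt{- \frac{543}{34}} = \frac{i \sqrt{18462}}{34}$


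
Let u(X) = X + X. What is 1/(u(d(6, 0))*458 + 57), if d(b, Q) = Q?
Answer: 1/57 ≈ 0.017544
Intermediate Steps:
u(X) = 2*X
1/(u(d(6, 0))*458 + 57) = 1/((2*0)*458 + 57) = 1/(0*458 + 57) = 1/(0 + 57) = 1/57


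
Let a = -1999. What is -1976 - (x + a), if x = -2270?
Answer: 2293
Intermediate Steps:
-1976 - (x + a) = -1976 - (-2270 - 1999) = -1976 - 1*(-4269) = -1976 + 4269 = 2293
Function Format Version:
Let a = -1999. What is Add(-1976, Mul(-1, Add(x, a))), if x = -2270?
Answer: 2293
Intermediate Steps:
Add(-1976, Mul(-1, Add(x, a))) = Add(-1976, Mul(-1, Add(-2270, -1999))) = Add(-1976, Mul(-1, -4269)) = Add(-1976, 4269) = 2293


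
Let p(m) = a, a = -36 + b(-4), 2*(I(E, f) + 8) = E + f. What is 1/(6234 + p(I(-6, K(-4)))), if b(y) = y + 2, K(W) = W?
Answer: 1/6196 ≈ 0.00016139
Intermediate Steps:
b(y) = 2 + y
I(E, f) = -8 + E/2 + f/2 (I(E, f) = -8 + (E + f)/2 = -8 + (E/2 + f/2) = -8 + E/2 + f/2)
a = -38 (a = -36 + (2 - 4) = -36 - 2 = -38)
p(m) = -38
1/(6234 + p(I(-6, K(-4)))) = 1/(6234 - 38) = 1/6196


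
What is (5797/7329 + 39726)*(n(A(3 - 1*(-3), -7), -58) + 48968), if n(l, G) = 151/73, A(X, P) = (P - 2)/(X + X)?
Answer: 346944912719855/178339 ≈ 1.9454e+9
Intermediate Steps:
A(X, P) = (-2 + P)/(2*X) (A(X, P) = (-2 + P)/((2*X)) = (-2 + P)*(1/(2*X)) = (-2 + P)/(2*X))
n(l, G) = 151/73 (n(l, G) = 151*(1/73) = 151/73)
(5797/7329 + 39726)*(n(A(3 - 1*(-3), -7), -58) + 48968) = (5797/7329 + 39726)*(151/73 + 48968) = (5797*(1/7329) + 39726)*(3574815/73) = (5797/7329 + 39726)*(3574815/73) = (291157651/7329)*(3574815/73) = 346944912719855/178339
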